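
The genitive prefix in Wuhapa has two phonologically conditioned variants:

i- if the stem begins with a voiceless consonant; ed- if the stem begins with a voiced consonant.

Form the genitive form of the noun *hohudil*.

Since the first consonant of *hohudil* is /h/ (voiceless), it takes i-, giving *ihohudil*.

ihohudil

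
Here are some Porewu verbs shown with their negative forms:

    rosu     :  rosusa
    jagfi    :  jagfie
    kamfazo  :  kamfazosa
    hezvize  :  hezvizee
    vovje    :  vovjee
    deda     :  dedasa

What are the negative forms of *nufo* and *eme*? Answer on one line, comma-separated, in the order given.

nufosa, emee

The suffix is conditioned by the last vowel: -e when the last vowel of the stem is a front vowel (*jagfi*, *hezvize*, *vovje*); -sa when the last vowel of the stem is a back vowel (*rosu*, *kamfazo*, *deda*).
*nufo*: last vowel = /o/, a back vowel → -sa → *nufosa*.
*eme*: last vowel = /e/, a front vowel → -e → *emee*.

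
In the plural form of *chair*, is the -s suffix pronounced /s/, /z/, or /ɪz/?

/z/

The stem *chair* ends in a voiced non-sibilant sound.
The plural suffix surfaces as /ɪz/ after sibilants, /s/ after other voiceless consonants, and /z/ after other voiced sounds.
So the plural -s on *chair* is pronounced /z/.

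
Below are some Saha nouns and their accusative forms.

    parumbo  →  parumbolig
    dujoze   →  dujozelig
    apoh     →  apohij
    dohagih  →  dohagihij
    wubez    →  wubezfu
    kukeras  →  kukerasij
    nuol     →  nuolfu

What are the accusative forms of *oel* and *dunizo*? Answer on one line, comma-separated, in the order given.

oelfu, dunizolig

The pattern is voicing of the final sound: -ij when the stem ends in a voiceless consonant (*apoh*, *dohagih*, *kukeras*); -fu when the stem ends in a voiced consonant (*wubez*, *nuol*); -lig when the stem ends in a vowel (*parumbo*, *dujoze*).
*oel*: final sound = /l/, a voiced consonant → -fu → *oelfu*.
The final sound of *dunizo* is /o/, which is a vowel, so the suffix is -lig, giving *dunizolig*.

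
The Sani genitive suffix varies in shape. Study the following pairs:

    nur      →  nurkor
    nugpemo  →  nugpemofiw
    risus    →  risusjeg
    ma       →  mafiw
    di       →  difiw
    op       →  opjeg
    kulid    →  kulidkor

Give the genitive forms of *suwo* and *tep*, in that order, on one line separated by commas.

suwofiw, tepjeg

The suffix is conditioned by the final sound: -jeg when the stem ends in a voiceless consonant (*risus*, *op*); -kor when the stem ends in a voiced consonant (*nur*, *kulid*); -fiw when the stem ends in a vowel (*nugpemo*, *ma*, *di*).
*suwo*: final sound = /o/, a vowel → -fiw → *suwofiw*.
*tep*: final sound = /p/, a voiceless consonant → -jeg → *tepjeg*.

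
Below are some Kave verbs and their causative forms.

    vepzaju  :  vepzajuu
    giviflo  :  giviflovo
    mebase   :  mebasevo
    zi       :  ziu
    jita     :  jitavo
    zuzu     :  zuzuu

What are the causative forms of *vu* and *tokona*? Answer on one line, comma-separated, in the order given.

Looking at the last vowel of each stem: -u when the last vowel of the stem is a high vowel (*vepzaju*, *zi*, *zuzu*); -vo when the last vowel of the stem is a non-high vowel (*giviflo*, *mebase*, *jita*).
Since the last vowel of *vu* is /u/ (a high vowel), it takes -u, giving *vuu*.
The last vowel of *tokona* is /a/, which is a non-high vowel, so the suffix is -vo, giving *tokonavo*.

vuu, tokonavo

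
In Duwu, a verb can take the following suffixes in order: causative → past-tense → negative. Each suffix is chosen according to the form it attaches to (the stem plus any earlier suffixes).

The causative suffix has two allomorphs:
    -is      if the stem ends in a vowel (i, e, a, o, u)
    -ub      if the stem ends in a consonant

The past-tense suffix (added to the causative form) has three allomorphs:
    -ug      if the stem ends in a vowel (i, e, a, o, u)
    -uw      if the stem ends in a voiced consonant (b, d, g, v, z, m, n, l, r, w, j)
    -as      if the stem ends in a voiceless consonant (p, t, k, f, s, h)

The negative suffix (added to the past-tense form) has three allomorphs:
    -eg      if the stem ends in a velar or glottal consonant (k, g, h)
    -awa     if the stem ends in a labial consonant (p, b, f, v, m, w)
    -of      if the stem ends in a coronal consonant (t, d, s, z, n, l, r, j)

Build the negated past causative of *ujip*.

ujipubuwawa

*ujip* — final sound /p/ (a consonant) → -ub → *ujipub*.
The causative form *ujipub*: final sound = /b/, a voiced consonant → -uw → *ujipubuw*.
The past-tense form *ujipubuw* — final consonant /w/ (labial) → -awa → *ujipubuwawa*.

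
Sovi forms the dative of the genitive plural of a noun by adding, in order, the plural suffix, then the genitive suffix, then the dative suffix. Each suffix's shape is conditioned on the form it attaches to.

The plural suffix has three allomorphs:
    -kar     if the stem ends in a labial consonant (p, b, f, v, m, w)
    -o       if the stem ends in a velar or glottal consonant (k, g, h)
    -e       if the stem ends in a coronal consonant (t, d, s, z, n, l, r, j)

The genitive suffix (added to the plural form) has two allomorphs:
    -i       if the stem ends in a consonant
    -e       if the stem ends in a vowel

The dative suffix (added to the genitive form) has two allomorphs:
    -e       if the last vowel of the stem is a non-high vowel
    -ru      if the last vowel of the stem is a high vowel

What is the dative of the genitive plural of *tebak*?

tebakoee

*tebak* — final consonant /k/ (velar/glottal) → -o → *tebako*.
Since the final sound of the plural form *tebako* is /o/ (a vowel), it takes -e, giving *tebakoe*.
The genitive form *tebakoe* — last vowel /e/ (a non-high vowel) → -e → *tebakoee*.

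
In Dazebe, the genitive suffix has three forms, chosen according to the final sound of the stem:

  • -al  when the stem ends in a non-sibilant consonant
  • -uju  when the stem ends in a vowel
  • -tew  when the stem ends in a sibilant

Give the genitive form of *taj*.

*taj*: final sound = /j/, a non-sibilant consonant → -al → *tajal*.

tajal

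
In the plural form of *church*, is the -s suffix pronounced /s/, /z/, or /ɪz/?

The stem *church* ends in a sibilant (/s, z, ʃ, ʒ, tʃ, dʒ/).
The plural suffix surfaces as /ɪz/ after sibilants, /s/ after other voiceless consonants, and /z/ after other voiced sounds.
So the plural -s on *church* is pronounced /ɪz/.

/ɪz/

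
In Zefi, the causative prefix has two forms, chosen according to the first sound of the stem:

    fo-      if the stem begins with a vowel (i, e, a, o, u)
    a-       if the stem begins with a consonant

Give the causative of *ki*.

aki

*ki*: first sound = /k/, a consonant → a- → *aki*.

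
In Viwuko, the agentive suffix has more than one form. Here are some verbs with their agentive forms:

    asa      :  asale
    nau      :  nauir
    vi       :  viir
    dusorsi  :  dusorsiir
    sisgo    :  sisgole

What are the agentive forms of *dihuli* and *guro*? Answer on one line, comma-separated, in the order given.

The suffix is conditioned by the last vowel: -ir when the last vowel of the stem is a high vowel (*nau*, *vi*, *dusorsi*); -le when the last vowel of the stem is a non-high vowel (*asa*, *sisgo*).
*dihuli* — last vowel /i/ (a high vowel) → -ir → *dihuliir*.
*guro* — last vowel /o/ (a non-high vowel) → -le → *gurole*.

dihuliir, gurole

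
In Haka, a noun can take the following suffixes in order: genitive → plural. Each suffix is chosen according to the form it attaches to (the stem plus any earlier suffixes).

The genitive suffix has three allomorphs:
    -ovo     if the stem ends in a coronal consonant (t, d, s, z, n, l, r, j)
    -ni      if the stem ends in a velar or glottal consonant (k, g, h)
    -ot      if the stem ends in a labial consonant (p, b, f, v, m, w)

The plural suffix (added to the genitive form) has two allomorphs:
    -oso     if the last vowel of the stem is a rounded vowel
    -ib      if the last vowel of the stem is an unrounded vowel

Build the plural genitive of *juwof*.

juwofotoso

Since the final consonant of *juwof* is /f/ (labial), it takes -ot, giving *juwofot*.
Since the last vowel of the genitive form *juwofot* is /o/ (a rounded vowel), it takes -oso, giving *juwofotoso*.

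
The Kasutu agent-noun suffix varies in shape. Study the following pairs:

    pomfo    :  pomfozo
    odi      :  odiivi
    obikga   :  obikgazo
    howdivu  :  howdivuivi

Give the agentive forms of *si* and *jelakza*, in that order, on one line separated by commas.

The suffix is conditioned by the last vowel: -ivi when the last vowel of the stem is a high vowel (*odi*, *howdivu*); -zo when the last vowel of the stem is a non-high vowel (*pomfo*, *obikga*).
*si* — last vowel /i/ (a high vowel) → -ivi → *siivi*.
The last vowel of *jelakza* is /a/, which is a non-high vowel, so the suffix is -zo, giving *jelakzazo*.

siivi, jelakzazo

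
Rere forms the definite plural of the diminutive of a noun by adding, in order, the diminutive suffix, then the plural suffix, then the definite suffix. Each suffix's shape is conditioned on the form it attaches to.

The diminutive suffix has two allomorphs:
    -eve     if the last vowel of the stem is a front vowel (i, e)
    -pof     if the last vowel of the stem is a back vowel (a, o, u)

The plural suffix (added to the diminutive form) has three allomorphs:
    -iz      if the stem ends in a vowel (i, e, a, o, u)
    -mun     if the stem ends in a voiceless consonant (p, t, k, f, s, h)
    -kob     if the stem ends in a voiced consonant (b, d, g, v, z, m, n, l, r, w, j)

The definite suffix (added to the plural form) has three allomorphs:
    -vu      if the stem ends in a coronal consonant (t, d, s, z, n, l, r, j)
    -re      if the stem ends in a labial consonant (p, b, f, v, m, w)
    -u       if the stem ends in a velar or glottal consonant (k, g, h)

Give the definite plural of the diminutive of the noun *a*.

Since the last vowel of *a* is /a/ (a back vowel), it takes -pof, giving *apof*.
Since the final sound of the diminutive form *apof* is /f/ (a voiceless consonant), it takes -mun, giving *apofmun*.
Since the final consonant of the plural form *apofmun* is /n/ (coronal), it takes -vu, giving *apofmunvu*.

apofmunvu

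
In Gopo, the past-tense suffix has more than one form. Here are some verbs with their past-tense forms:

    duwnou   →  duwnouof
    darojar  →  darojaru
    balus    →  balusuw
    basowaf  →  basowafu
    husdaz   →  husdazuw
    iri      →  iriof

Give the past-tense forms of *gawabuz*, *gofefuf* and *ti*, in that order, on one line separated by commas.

gawabuzuw, gofefufu, tiof

The suffix is conditioned by the final sound: -uw when the stem ends in a sibilant (*balus*, *husdaz*); -u when the stem ends in a non-sibilant consonant (*darojar*, *basowaf*); -of when the stem ends in a vowel (*duwnou*, *iri*).
Since the final sound of *gawabuz* is /z/ (a sibilant), it takes -uw, giving *gawabuzuw*.
Since the final sound of *gofefuf* is /f/ (a non-sibilant consonant), it takes -u, giving *gofefufu*.
The final sound of *ti* is /i/, which is a vowel, so the suffix is -of, giving *tiof*.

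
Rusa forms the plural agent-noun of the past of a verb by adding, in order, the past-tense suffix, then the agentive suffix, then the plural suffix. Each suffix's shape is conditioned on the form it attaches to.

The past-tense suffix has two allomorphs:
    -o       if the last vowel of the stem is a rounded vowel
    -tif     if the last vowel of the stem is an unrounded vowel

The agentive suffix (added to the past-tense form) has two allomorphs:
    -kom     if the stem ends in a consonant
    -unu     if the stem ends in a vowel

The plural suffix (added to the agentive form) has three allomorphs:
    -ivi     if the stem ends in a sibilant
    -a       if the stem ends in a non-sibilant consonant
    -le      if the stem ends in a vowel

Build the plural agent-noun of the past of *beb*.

bebtifkoma

Since the last vowel of *beb* is /e/ (an unrounded vowel), it takes -tif, giving *bebtif*.
Since the final sound of the past-tense form *bebtif* is /f/ (a consonant), it takes -kom, giving *bebtifkom*.
The agentive form *bebtifkom* — final sound /m/ (a non-sibilant consonant) → -a → *bebtifkoma*.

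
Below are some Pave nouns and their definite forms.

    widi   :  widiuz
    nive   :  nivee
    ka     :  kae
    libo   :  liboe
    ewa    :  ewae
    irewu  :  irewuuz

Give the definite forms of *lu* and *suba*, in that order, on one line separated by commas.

The alternation tracks the last vowel of the stem — -uz when the last vowel of the stem is a high vowel (*widi*, *irewu*); -e when the last vowel of the stem is a non-high vowel (*nive*, *ka*, *libo*, *ewa*).
*lu* — last vowel /u/ (a high vowel) → -uz → *luuz*.
*suba*: last vowel = /a/, a non-high vowel → -e → *subae*.

luuz, subae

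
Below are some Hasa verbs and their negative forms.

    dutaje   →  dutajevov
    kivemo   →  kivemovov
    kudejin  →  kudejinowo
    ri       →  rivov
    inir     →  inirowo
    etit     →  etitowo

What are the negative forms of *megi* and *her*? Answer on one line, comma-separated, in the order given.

megivov, herowo

The alternation tracks the final sound of the stem — -owo when the stem ends in a consonant (*kudejin*, *inir*, *etit*); -vov when the stem ends in a vowel (*dutaje*, *kivemo*, *ri*).
Since the final sound of *megi* is /i/ (a vowel), it takes -vov, giving *megivov*.
The final sound of *her* is /r/, which is a consonant, so the suffix is -owo, giving *herowo*.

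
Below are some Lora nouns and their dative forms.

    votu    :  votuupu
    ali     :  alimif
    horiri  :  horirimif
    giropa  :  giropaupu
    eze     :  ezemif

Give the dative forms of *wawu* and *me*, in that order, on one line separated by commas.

wawuupu, memif

The alternation tracks the last vowel of the stem — -mif when the last vowel of the stem is a front vowel (*ali*, *horiri*, *eze*); -upu when the last vowel of the stem is a back vowel (*votu*, *giropa*).
*wawu* — last vowel /u/ (a back vowel) → -upu → *wawuupu*.
The last vowel of *me* is /e/, which is a front vowel, so the suffix is -mif, giving *memif*.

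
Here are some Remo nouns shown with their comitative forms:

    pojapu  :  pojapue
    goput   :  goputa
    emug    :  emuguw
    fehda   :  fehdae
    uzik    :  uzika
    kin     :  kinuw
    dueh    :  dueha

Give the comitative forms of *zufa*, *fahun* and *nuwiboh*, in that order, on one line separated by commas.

zufae, fahunuw, nuwiboha

The alternation tracks the final sound of the stem — -a when the stem ends in a voiceless consonant (*goput*, *uzik*, *dueh*); -uw when the stem ends in a voiced consonant (*emug*, *kin*); -e when the stem ends in a vowel (*pojapu*, *fehda*).
*zufa*: final sound = /a/, a vowel → -e → *zufae*.
*fahun* — final sound /n/ (a voiced consonant) → -uw → *fahunuw*.
*nuwiboh* — final sound /h/ (a voiceless consonant) → -a → *nuwiboha*.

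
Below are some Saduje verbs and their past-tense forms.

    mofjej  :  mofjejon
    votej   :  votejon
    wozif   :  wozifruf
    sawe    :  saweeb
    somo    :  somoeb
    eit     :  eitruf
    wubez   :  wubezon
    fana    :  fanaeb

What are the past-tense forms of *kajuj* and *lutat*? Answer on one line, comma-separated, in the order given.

kajujon, lutatruf

The pattern is voicing of the final sound: -ruf when the stem ends in a voiceless consonant (*wozif*, *eit*); -on when the stem ends in a voiced consonant (*mofjej*, *votej*, *wubez*); -eb when the stem ends in a vowel (*sawe*, *somo*, *fana*).
*kajuj* — final sound /j/ (a voiced consonant) → -on → *kajujon*.
Since the final sound of *lutat* is /t/ (a voiceless consonant), it takes -ruf, giving *lutatruf*.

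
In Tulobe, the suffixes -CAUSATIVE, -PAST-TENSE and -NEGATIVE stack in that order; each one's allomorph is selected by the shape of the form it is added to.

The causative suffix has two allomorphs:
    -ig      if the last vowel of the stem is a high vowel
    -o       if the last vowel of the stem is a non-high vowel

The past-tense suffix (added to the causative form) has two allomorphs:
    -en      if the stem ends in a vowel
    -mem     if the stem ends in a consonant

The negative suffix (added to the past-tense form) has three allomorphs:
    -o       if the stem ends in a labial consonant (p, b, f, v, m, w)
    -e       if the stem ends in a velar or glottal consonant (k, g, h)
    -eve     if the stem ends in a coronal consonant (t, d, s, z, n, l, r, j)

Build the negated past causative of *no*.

Since the last vowel of *no* is /o/ (a non-high vowel), it takes -o, giving *noo*.
Since the final sound of the causative form *noo* is /o/ (a vowel), it takes -en, giving *nooen*.
Since the final consonant of the past-tense form *nooen* is /n/ (coronal), it takes -eve, giving *nooeneve*.

nooeneve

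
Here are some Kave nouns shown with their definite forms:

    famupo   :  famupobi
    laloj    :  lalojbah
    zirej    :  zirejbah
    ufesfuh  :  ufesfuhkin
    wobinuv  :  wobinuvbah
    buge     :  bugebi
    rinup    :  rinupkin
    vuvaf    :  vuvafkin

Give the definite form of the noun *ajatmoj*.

The pattern is voicing of the final sound: -kin when the stem ends in a voiceless consonant (*ufesfuh*, *rinup*, *vuvaf*); -bah when the stem ends in a voiced consonant (*laloj*, *zirej*, *wobinuv*); -bi when the stem ends in a vowel (*famupo*, *buge*).
*ajatmoj* — final sound /j/ (a voiced consonant) → -bah → *ajatmojbah*.

ajatmojbah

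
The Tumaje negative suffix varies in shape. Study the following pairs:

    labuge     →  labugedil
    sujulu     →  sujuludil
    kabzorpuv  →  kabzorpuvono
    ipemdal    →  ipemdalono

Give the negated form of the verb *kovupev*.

kovupevono

The alternation tracks the final sound of the stem — -ono when the stem ends in a consonant (*kabzorpuv*, *ipemdal*); -dil when the stem ends in a vowel (*labuge*, *sujulu*).
*kovupev*: final sound = /v/, a consonant → -ono → *kovupevono*.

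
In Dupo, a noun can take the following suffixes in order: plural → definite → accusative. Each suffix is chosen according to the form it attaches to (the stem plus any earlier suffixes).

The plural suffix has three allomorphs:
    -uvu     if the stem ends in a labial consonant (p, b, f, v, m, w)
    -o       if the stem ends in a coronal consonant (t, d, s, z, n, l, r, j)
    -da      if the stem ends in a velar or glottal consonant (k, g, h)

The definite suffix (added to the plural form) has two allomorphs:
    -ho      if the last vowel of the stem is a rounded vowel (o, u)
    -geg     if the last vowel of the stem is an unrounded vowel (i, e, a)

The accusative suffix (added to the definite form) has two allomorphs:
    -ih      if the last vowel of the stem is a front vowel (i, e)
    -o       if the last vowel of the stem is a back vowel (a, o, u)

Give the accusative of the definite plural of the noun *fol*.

Since the final consonant of *fol* is /l/ (coronal), it takes -o, giving *folo*.
The plural form *folo*: last vowel = /o/, a rounded vowel → -ho → *foloho*.
The definite form *foloho*: last vowel = /o/, a back vowel → -o → *folohoo*.

folohoo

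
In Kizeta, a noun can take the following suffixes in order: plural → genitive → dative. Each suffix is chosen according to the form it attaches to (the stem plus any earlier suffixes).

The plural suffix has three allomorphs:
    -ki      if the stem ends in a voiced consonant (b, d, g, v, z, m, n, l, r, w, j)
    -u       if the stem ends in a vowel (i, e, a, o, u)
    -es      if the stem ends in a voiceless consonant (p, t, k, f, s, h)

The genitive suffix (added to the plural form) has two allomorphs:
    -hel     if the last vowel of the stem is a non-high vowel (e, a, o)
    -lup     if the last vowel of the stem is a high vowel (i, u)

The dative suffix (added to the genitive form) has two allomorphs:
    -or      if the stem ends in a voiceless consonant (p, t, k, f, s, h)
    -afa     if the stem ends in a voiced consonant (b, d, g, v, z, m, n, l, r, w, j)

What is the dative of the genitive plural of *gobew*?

gobewkilupor

*gobew*: final sound = /w/, a voiced consonant → -ki → *gobewki*.
The plural form *gobewki*: last vowel = /i/, a high vowel → -lup → *gobewkilup*.
The final consonant of the genitive form *gobewkilup* is /p/, which is voiceless, so the dative suffix is -or, giving *gobewkilupor*.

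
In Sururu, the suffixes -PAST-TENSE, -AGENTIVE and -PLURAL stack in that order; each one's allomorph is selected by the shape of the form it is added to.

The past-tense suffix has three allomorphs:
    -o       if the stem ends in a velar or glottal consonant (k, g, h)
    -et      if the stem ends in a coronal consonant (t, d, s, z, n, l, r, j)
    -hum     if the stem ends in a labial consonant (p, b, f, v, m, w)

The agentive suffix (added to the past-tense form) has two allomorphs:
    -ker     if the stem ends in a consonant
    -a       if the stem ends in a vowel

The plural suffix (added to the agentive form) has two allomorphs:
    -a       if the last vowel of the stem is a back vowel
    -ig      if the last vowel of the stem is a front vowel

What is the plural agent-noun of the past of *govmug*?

govmugoaa

The final consonant of *govmug* is /g/, which is velar/glottal, so the past-tense suffix is -o, giving *govmugo*.
Since the final sound of the past-tense form *govmugo* is /o/ (a vowel), it takes -a, giving *govmugoa*.
The agentive form *govmugoa*: last vowel = /a/, a back vowel → -a → *govmugoaa*.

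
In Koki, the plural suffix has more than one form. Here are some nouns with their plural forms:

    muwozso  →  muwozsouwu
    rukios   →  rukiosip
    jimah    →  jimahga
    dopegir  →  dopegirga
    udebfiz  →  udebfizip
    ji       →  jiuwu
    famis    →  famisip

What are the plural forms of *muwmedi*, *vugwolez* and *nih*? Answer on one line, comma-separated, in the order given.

The suffix is conditioned by the final sound: -ip when the stem ends in a sibilant (*rukios*, *udebfiz*, *famis*); -ga when the stem ends in a non-sibilant consonant (*jimah*, *dopegir*); -uwu when the stem ends in a vowel (*muwozso*, *ji*).
Since the final sound of *muwmedi* is /i/ (a vowel), it takes -uwu, giving *muwmediuwu*.
*vugwolez*: final sound = /z/, a sibilant → -ip → *vugwolezip*.
*nih*: final sound = /h/, a non-sibilant consonant → -ga → *nihga*.

muwmediuwu, vugwolezip, nihga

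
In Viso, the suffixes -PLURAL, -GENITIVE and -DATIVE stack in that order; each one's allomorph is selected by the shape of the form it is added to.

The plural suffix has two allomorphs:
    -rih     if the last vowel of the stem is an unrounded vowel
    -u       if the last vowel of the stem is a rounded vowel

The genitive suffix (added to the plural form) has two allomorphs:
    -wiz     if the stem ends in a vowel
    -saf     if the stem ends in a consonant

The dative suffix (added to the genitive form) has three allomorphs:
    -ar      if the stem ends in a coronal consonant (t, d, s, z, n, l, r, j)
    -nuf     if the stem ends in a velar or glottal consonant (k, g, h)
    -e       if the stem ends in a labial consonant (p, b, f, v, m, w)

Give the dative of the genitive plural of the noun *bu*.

*bu* — last vowel /u/ (a rounded vowel) → -u → *buu*.
The plural form *buu* — final sound /u/ (a vowel) → -wiz → *buuwiz*.
The final consonant of the genitive form *buuwiz* is /z/, which is coronal, so the dative suffix is -ar, giving *buuwizar*.

buuwizar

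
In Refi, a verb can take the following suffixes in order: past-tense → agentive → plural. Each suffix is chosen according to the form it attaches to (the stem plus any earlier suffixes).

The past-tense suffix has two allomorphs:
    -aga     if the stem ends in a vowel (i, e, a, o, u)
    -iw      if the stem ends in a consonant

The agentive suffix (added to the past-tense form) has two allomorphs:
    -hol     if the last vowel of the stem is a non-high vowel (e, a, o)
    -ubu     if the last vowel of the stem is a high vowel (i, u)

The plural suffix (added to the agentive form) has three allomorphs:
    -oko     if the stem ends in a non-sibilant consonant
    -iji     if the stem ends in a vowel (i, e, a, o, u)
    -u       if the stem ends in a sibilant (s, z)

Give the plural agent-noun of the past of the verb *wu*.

wuagaholoko

Since the final sound of *wu* is /u/ (a vowel), it takes -aga, giving *wuaga*.
The past-tense form *wuaga*: last vowel = /a/, a non-high vowel → -hol → *wuagahol*.
Since the final sound of the agentive form *wuagahol* is /l/ (a non-sibilant consonant), it takes -oko, giving *wuagaholoko*.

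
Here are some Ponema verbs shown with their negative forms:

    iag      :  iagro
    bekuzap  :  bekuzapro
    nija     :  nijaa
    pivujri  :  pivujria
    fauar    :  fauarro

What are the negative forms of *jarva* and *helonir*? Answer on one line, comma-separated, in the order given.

jarvaa, helonirro

Looking at the final sound of each stem: -ro when the stem ends in a consonant (*iag*, *bekuzap*, *fauar*); -a when the stem ends in a vowel (*nija*, *pivujri*).
Since the final sound of *jarva* is /a/ (a vowel), it takes -a, giving *jarvaa*.
Since the final sound of *helonir* is /r/ (a consonant), it takes -ro, giving *helonirro*.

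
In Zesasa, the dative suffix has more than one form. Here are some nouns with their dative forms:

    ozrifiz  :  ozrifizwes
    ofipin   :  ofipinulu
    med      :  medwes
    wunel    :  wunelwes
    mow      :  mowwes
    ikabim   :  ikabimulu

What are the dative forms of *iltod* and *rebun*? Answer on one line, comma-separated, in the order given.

The suffix is conditioned by the final consonant: -ulu when the stem ends in a nasal (*ofipin*, *ikabim*); -wes when the stem ends in a non-nasal consonant (*ozrifiz*, *med*, *wunel*, *mow*).
The final consonant of *iltod* is /d/, which is non-nasal, so the suffix is -wes, giving *iltodwes*.
*rebun* — final consonant /n/ (a nasal) → -ulu → *rebunulu*.

iltodwes, rebunulu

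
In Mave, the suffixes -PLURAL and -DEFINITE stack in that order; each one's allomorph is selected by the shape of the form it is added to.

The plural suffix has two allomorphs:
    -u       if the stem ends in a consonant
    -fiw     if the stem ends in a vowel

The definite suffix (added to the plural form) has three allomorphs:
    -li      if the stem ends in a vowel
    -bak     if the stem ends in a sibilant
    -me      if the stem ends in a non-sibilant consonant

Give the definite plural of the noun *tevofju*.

*tevofju* — final sound /u/ (a vowel) → -fiw → *tevofjufiw*.
The plural form *tevofjufiw* — final sound /w/ (a non-sibilant consonant) → -me → *tevofjufiwme*.

tevofjufiwme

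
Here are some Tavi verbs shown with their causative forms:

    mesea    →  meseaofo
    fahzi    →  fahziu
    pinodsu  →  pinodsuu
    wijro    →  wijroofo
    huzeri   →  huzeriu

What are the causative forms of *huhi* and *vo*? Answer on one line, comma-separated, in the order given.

huhiu, voofo

The suffix is conditioned by the last vowel: -u when the last vowel of the stem is a high vowel (*fahzi*, *pinodsu*, *huzeri*); -ofo when the last vowel of the stem is a non-high vowel (*mesea*, *wijro*).
*huhi* — last vowel /i/ (a high vowel) → -u → *huhiu*.
The last vowel of *vo* is /o/, which is a non-high vowel, so the suffix is -ofo, giving *voofo*.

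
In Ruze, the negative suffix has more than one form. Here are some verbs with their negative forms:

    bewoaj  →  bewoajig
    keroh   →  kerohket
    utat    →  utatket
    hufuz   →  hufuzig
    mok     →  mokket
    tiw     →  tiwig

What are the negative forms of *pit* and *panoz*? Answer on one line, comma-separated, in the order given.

pitket, panozig

Looking at the final consonant of each stem: -ket when the stem ends in a voiceless consonant (*keroh*, *utat*, *mok*); -ig when the stem ends in a voiced consonant (*bewoaj*, *hufuz*, *tiw*).
Since the final consonant of *pit* is /t/ (voiceless), it takes -ket, giving *pitket*.
*panoz* — final consonant /z/ (voiced) → -ig → *panozig*.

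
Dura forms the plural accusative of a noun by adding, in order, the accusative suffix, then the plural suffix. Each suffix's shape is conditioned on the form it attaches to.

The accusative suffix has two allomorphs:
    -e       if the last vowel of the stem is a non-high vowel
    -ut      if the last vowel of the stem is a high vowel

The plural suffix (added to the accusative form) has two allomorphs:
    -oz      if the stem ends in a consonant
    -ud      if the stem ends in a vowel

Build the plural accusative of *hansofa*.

hansofaeud

Since the last vowel of *hansofa* is /a/ (a non-high vowel), it takes -e, giving *hansofae*.
The final sound of the accusative form *hansofae* is /e/, which is a vowel, so the plural suffix is -ud, giving *hansofaeud*.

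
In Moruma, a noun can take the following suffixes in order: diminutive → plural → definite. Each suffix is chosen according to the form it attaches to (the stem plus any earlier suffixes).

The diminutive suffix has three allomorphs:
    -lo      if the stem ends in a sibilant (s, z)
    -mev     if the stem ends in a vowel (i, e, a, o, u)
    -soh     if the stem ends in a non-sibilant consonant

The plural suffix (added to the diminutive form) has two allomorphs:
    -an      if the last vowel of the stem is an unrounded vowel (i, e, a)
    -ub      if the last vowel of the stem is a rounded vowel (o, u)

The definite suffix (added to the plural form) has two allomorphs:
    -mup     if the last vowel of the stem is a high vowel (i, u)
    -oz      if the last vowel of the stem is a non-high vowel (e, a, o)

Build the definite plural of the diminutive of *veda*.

*veda*: final sound = /a/, a vowel → -mev → *vedamev*.
The diminutive form *vedamev*: last vowel = /e/, an unrounded vowel → -an → *vedamevan*.
Since the last vowel of the plural form *vedamevan* is /a/ (a non-high vowel), it takes -oz, giving *vedamevanoz*.

vedamevanoz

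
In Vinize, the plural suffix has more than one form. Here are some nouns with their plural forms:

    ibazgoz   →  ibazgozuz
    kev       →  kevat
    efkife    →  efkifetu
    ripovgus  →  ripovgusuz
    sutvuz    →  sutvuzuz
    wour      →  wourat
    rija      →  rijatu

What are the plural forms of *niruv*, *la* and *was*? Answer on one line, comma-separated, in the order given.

The pattern is sibilance of the final sound: -uz when the stem ends in a sibilant (*ibazgoz*, *ripovgus*, *sutvuz*); -at when the stem ends in a non-sibilant consonant (*kev*, *wour*); -tu when the stem ends in a vowel (*efkife*, *rija*).
*niruv*: final sound = /v/, a non-sibilant consonant → -at → *niruvat*.
Since the final sound of *la* is /a/ (a vowel), it takes -tu, giving *latu*.
The final sound of *was* is /s/, which is a sibilant, so the suffix is -uz, giving *wasuz*.

niruvat, latu, wasuz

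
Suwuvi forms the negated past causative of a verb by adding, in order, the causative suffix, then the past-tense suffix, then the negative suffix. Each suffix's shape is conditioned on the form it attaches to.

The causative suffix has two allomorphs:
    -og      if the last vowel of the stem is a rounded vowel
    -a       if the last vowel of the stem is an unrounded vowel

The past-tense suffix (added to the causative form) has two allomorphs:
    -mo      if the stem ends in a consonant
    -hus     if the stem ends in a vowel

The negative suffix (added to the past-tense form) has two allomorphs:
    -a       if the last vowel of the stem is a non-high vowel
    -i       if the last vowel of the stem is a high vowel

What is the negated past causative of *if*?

*if* — last vowel /i/ (an unrounded vowel) → -a → *ifa*.
The final sound of the causative form *ifa* is /a/, which is a vowel, so the past-tense suffix is -hus, giving *ifahus*.
The past-tense form *ifahus*: last vowel = /u/, a high vowel → -i → *ifahusi*.

ifahusi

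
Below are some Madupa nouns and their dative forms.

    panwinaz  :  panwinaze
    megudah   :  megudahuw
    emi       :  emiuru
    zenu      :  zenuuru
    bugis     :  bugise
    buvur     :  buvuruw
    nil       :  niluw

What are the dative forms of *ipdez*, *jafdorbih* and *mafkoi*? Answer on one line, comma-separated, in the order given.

The alternation tracks the final sound of the stem — -e when the stem ends in a sibilant (*panwinaz*, *bugis*); -uw when the stem ends in a non-sibilant consonant (*megudah*, *buvur*, *nil*); -uru when the stem ends in a vowel (*emi*, *zenu*).
The final sound of *ipdez* is /z/, which is a sibilant, so the suffix is -e, giving *ipdeze*.
*jafdorbih*: final sound = /h/, a non-sibilant consonant → -uw → *jafdorbihuw*.
Since the final sound of *mafkoi* is /i/ (a vowel), it takes -uru, giving *mafkoiuru*.

ipdeze, jafdorbihuw, mafkoiuru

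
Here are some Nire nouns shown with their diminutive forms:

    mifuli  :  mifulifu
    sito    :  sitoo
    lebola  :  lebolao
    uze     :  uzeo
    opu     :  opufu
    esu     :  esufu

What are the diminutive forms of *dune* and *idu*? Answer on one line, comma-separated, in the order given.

The alternation tracks the last vowel of the stem — -fu when the last vowel of the stem is a high vowel (*mifuli*, *opu*, *esu*); -o when the last vowel of the stem is a non-high vowel (*sito*, *lebola*, *uze*).
*dune*: last vowel = /e/, a non-high vowel → -o → *duneo*.
The last vowel of *idu* is /u/, which is a high vowel, so the suffix is -fu, giving *idufu*.

duneo, idufu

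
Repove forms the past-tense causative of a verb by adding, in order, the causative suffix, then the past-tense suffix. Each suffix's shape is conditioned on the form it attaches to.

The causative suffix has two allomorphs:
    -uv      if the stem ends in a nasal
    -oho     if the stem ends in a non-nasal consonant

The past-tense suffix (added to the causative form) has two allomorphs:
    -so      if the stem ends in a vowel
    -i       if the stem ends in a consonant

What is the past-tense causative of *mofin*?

The final consonant of *mofin* is /n/, which is a nasal, so the causative suffix is -uv, giving *mofinuv*.
Since the final sound of the causative form *mofinuv* is /v/ (a consonant), it takes -i, giving *mofinuvi*.

mofinuvi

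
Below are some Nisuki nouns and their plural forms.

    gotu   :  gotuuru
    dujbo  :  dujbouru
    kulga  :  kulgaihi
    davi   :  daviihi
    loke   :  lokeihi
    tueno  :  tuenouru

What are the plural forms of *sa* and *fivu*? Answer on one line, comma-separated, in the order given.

saihi, fivuuru

Looking at the last vowel of each stem: -uru when the last vowel of the stem is a rounded vowel (*gotu*, *dujbo*, *tueno*); -ihi when the last vowel of the stem is an unrounded vowel (*kulga*, *davi*, *loke*).
*sa* — last vowel /a/ (an unrounded vowel) → -ihi → *saihi*.
*fivu*: last vowel = /u/, a rounded vowel → -uru → *fivuuru*.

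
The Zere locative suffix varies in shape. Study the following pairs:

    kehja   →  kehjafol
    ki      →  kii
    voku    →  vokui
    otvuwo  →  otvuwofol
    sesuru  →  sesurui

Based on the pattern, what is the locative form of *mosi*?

mosii

The suffix is conditioned by the last vowel: -i when the last vowel of the stem is a high vowel (*ki*, *voku*, *sesuru*); -fol when the last vowel of the stem is a non-high vowel (*kehja*, *otvuwo*).
*mosi*: last vowel = /i/, a high vowel → -i → *mosii*.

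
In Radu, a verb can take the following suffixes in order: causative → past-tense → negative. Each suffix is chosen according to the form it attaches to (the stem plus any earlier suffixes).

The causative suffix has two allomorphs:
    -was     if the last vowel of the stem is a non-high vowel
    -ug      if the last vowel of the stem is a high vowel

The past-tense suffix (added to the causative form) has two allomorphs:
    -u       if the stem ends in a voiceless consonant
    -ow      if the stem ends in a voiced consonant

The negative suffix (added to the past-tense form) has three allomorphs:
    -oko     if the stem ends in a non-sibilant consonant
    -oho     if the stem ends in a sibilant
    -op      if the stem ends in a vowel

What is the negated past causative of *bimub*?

bimubugowoko

The last vowel of *bimub* is /u/, which is a high vowel, so the causative suffix is -ug, giving *bimubug*.
The causative form *bimubug*: final consonant = /g/, voiced → -ow → *bimubugow*.
Since the final sound of the past-tense form *bimubugow* is /w/ (a non-sibilant consonant), it takes -oko, giving *bimubugowoko*.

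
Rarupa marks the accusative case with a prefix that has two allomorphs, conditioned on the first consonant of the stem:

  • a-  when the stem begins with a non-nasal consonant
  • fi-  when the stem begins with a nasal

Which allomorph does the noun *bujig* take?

The first consonant of *bujig* is /b/, which is non-nasal, so the prefix is a-.

a-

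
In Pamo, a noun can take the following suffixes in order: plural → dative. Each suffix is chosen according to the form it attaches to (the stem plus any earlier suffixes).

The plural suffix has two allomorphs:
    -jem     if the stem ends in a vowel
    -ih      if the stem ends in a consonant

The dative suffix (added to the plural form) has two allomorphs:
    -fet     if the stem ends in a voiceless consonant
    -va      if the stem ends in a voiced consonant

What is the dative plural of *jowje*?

jowjejemva

The final sound of *jowje* is /e/, which is a vowel, so the plural suffix is -jem, giving *jowjejem*.
The plural form *jowjejem* — final consonant /m/ (voiced) → -va → *jowjejemva*.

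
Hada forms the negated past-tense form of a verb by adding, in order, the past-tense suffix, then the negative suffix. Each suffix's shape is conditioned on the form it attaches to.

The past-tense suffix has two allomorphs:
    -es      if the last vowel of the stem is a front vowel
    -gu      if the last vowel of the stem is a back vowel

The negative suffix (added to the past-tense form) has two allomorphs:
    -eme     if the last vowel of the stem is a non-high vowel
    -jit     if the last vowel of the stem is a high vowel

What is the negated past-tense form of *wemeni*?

wemenieseme

*wemeni*: last vowel = /i/, a front vowel → -es → *wemenies*.
The past-tense form *wemenies* — last vowel /e/ (a non-high vowel) → -eme → *wemenieseme*.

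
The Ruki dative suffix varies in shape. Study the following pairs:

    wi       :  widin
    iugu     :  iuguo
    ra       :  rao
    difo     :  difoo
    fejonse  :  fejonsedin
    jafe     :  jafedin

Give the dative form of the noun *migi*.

The suffix is conditioned by the last vowel: -din when the last vowel of the stem is a front vowel (*wi*, *fejonse*, *jafe*); -o when the last vowel of the stem is a back vowel (*iugu*, *ra*, *difo*).
The last vowel of *migi* is /i/, which is a front vowel, so the suffix is -din, giving *migidin*.

migidin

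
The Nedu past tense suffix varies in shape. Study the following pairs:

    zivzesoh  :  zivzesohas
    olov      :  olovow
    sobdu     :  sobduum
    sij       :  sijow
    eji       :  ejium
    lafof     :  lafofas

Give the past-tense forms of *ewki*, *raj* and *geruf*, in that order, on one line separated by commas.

Looking at the final sound of each stem: -as when the stem ends in a voiceless consonant (*zivzesoh*, *lafof*); -ow when the stem ends in a voiced consonant (*olov*, *sij*); -um when the stem ends in a vowel (*sobdu*, *eji*).
Since the final sound of *ewki* is /i/ (a vowel), it takes -um, giving *ewkium*.
*raj* — final sound /j/ (a voiced consonant) → -ow → *rajow*.
The final sound of *geruf* is /f/, which is a voiceless consonant, so the suffix is -as, giving *gerufas*.

ewkium, rajow, gerufas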